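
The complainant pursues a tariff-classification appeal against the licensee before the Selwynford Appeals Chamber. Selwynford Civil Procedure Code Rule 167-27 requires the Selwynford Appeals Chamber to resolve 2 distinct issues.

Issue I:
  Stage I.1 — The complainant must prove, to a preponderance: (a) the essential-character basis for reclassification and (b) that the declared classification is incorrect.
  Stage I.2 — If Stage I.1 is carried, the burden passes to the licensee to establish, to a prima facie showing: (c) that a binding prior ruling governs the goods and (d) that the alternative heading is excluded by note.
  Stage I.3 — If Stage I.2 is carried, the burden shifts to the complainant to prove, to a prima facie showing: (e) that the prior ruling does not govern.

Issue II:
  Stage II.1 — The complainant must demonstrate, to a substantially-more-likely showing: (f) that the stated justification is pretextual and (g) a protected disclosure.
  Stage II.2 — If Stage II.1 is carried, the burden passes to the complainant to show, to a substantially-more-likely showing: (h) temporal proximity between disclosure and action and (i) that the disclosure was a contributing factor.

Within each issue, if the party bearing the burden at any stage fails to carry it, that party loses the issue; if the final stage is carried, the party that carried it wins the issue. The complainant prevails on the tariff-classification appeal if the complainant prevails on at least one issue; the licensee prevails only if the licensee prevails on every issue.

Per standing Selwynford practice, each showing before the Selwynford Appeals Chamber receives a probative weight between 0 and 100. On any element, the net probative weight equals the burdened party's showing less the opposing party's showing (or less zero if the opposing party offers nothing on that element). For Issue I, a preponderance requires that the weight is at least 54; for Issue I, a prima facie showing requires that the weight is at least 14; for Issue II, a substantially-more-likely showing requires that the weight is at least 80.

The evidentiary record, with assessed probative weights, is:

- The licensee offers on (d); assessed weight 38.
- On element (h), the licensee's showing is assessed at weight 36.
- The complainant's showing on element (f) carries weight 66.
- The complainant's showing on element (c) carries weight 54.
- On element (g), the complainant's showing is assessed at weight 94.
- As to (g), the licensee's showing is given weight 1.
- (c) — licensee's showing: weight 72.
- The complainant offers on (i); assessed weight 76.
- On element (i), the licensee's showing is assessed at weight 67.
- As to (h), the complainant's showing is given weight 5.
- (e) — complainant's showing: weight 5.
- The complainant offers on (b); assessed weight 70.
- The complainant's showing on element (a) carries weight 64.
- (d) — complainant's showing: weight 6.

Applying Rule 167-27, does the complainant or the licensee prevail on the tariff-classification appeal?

— Issue I —
Stage I.1 (complainant, a preponderance, weight is at least 54): (a) 64 ≥ 54 — meets; (b) 70 ≥ 54 — meets.
  The complainant carries Stage I.1; the licensee now bears the burden.
Stage I.2 (licensee, a prima facie showing, weight is at least 14): (c) net 72−54=18 ≥ 14 — meets; (d) net 38−6=32 ≥ 14 — meets.
  Stage I.2 carried; the burden shifts to the complainant.
Stage I.3 (complainant, a prima facie showing, weight is at least 14): (e) 5 < 14 — fails.
  Stage I.3 not carried; the complainant fails its burden.
The analysis ends at Stage I.3; the licensee prevails on this issue.
— Issue II —
Stage II.1 (complainant, a substantially-more-likely showing, weight is at least 80): (f) 66 < 80 — fails; (g) net 94−1=93 ≥ 80 — meets.
  Stage II.1 not carried; the complainant fails its burden.
The licensee prevails on this issue.
Per-issue: Issue I → licensee; Issue II → licensee. The complainant must prevail on at least one issue; overall, the licensee prevails.

licensee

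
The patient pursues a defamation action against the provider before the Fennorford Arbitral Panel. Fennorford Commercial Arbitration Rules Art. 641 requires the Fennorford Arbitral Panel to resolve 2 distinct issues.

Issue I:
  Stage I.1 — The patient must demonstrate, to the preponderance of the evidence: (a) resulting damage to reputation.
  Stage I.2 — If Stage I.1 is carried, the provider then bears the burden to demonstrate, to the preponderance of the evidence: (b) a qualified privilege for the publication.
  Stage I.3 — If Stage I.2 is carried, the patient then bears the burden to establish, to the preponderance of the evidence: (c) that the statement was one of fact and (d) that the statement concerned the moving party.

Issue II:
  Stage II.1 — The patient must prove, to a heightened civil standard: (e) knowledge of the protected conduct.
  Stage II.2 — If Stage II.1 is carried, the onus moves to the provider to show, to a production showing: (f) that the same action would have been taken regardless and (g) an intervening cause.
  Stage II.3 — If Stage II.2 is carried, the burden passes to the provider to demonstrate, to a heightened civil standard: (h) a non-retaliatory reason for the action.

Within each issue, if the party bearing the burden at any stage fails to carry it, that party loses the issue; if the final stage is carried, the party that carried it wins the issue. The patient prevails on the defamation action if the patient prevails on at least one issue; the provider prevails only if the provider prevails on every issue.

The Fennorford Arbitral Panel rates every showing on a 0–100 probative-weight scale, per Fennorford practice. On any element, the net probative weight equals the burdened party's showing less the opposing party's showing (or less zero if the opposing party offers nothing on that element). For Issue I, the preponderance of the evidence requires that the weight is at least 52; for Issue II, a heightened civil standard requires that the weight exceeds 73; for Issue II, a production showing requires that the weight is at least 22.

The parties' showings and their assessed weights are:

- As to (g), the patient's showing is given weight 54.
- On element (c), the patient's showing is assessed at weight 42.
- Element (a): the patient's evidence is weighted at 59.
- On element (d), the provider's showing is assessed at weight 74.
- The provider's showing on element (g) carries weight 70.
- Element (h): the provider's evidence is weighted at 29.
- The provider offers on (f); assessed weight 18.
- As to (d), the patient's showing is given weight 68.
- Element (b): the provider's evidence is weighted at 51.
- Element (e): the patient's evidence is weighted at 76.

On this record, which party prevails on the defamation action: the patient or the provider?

— Issue I —
At Stage I.1 the patient must meet the preponderance of the evidence (weight is at least 52): on (a) the weight is 59, which does reach 52, so (a) meets the standard.
  All elements met. The burden passes to the provider.
At Stage I.2 the provider must meet the preponderance of the evidence (weight is at least 52): on (b) the weight is 51, which does not reach 52, so (b) does not meet the standard.
  Stage I.2 not carried; the provider fails its burden.
So the patient prevails on this issue.
— Issue II —
Stage II.1 — burden on patient; standard: a heightened civil standard (weight exceeds 73).
    (e): 76 > 73 [met]
  All elements met. The burden passes to the provider.
Stage II.2 — burden on provider; standard: a production showing (weight is at least 22).
    (f): 18 < 22 [not met]
    (g): 70 − 54 = 16 < 22 [not met]
  Not every element is met, so the provider fails to carry Stage II.2.
So the patient prevails on this issue.
Per-issue: Issue I → patient; Issue II → patient. The patient must prevail on at least one issue; overall, the patient prevails.

patient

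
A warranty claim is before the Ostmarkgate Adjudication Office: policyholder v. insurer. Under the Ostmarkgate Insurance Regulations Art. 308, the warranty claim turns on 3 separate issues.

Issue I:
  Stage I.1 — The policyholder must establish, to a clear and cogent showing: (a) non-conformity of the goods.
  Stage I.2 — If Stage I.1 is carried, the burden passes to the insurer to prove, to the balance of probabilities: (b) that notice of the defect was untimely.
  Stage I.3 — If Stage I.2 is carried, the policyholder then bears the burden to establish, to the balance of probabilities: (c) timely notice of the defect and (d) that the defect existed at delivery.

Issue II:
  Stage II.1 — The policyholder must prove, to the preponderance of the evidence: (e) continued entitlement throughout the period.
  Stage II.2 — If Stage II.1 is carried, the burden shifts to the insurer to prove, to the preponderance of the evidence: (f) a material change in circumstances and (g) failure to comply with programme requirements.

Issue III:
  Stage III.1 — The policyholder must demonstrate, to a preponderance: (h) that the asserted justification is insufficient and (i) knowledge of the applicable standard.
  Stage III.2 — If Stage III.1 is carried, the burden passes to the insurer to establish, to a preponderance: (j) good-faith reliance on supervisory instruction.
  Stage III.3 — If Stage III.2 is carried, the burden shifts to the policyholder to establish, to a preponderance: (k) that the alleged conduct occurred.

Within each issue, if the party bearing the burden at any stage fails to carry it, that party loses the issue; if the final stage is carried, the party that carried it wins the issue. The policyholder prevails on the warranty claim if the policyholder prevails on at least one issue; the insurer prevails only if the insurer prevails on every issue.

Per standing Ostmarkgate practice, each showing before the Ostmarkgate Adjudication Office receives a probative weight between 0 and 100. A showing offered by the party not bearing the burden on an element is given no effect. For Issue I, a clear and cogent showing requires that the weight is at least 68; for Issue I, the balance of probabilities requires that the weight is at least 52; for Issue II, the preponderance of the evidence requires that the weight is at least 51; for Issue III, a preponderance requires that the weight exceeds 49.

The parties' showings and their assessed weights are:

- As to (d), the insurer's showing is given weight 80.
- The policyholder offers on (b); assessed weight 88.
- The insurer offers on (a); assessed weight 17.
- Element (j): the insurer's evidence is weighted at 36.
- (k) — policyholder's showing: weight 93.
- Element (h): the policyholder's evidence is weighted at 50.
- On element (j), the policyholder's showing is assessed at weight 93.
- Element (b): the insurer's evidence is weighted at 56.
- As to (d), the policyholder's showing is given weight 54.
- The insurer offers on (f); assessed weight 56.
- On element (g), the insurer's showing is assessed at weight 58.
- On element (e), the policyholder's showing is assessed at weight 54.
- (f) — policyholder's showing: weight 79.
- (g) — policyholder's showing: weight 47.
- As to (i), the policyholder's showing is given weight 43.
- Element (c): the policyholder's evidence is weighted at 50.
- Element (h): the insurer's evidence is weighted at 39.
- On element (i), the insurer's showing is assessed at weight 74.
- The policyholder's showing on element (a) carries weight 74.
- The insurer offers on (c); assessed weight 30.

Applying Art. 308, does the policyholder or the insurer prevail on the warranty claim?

— Issue I —
Stage I.1 (policyholder, a clear and cogent showing, weight is at least 68): (a) 74 (insurer's 17 disregarded) ≥ 68 — meets.
  All elements met. The burden passes to the insurer.
Stage I.2 (insurer, the balance of probabilities, weight is at least 52): (b) 56 (policyholder's 88 disregarded) ≥ 52 — meets.
  Stage I.2 is satisfied; the onus moves to the policyholder.
Stage I.3 (policyholder, the balance of probabilities, weight is at least 52): (c) 50 (insurer's 30 disregarded) < 52 — fails; (d) 54 (insurer's 80 disregarded) ≥ 52 — meets.
  Stage I.3 not carried; the policyholder fails its burden.
The analysis ends at Stage I.3; the insurer prevails on this issue.
— Issue II —
Stage II.1 — burden on policyholder; standard: the preponderance of the evidence (weight is at least 51).
    (e): 54 ≥ 51 [met]
  Stage II.1 carried; the burden shifts to the insurer.
Stage II.2 — burden on insurer; standard: the preponderance of the evidence (weight is at least 51).
    (f): 56 (policyholder's 79 disregarded) ≥ 51 [met]
    (g): 58 (policyholder's 47 disregarded) ≥ 51 [met]
  The insurer carries the last stage.
All stages carried — the insurer prevails on this issue.
— Issue III —
At Stage III.1 the policyholder must meet a preponderance (weight exceeds 49): on (h) the weight is 50 (the insurer's 39 is given no effect), which does exceed 49, so (h) meets the standard; on (i) the weight is 43 (the insurer's 74 is given no effect), which does not exceed 49, so (i) does not meet the standard.
  Stage III.1 not carried; the policyholder fails its burden.
The insurer prevails on this issue.
Per-issue: Issue I → insurer; Issue II → insurer; Issue III → insurer. The policyholder must prevail on at least one issue; overall, the insurer prevails.

insurer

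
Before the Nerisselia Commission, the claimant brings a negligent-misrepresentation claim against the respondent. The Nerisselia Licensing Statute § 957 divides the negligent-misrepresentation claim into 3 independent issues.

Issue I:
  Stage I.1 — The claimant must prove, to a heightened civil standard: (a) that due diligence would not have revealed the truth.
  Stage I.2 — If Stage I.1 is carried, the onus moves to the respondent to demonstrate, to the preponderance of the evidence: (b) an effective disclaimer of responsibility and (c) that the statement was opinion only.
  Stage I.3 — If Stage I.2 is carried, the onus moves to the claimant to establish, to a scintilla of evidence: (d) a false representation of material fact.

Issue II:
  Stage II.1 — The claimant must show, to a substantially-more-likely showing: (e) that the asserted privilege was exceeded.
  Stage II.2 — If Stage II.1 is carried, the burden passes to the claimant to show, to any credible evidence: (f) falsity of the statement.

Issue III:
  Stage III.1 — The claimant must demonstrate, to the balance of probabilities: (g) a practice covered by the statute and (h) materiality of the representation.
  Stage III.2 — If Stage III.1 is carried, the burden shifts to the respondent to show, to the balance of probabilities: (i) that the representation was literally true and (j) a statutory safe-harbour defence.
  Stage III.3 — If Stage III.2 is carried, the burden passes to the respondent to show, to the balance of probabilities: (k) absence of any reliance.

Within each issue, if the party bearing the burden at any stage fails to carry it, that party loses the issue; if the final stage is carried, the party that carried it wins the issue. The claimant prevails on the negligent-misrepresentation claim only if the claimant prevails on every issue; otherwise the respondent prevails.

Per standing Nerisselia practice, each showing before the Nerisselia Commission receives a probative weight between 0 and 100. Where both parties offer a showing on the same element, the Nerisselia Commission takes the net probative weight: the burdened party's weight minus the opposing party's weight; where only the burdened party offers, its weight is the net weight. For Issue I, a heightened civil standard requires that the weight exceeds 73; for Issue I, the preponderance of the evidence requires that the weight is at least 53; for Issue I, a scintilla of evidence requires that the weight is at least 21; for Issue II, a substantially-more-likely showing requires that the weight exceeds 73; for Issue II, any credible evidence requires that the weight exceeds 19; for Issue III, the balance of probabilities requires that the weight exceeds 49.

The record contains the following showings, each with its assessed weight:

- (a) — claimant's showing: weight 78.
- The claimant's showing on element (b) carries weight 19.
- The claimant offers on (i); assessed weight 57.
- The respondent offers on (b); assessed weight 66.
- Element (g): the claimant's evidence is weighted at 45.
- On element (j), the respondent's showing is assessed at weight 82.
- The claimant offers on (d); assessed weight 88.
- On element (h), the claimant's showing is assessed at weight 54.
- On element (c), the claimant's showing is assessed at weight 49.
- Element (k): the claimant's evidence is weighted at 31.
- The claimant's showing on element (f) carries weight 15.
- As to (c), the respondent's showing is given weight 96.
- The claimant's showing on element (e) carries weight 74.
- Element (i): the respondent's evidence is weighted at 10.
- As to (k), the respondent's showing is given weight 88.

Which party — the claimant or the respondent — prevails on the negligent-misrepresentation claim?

respondent

— Issue I —
At Stage I.1 the claimant must meet a heightened civil standard (weight exceeds 73): on (a) the weight is 78, > 73, so (a) meets the standard.
  All elements met. The burden passes to the respondent.
At Stage I.2 the respondent must meet the preponderance of the evidence (weight is at least 53): on (b) the weight is 66 less the opposing 19 gives net 47, which does not reach 53, so (b) does not meet the standard; on (c) the weight is 96 less the opposing 49 gives net 47, which does not reach 53, so (c) does not meet the standard.
  The respondent does not carry Stage I.2.
So the claimant prevails on this issue.
— Issue II —
Stage II.1 — burden on claimant; standard: a substantially-more-likely showing (weight exceeds 73).
    (e): 74 > 73 [met]
  All elements met. The claimant retains the burden for Stage II.2.
Stage II.2 — burden on claimant; standard: any credible evidence (weight exceeds 19).
    (f): 15 ≤ 19 [not met]
  The claimant does not carry Stage II.2.
The analysis ends at Stage II.2; the respondent prevails on this issue.
— Issue III —
Stage III.1 — burden on claimant; standard: the balance of probabilities (weight exceeds 49).
    (g): 45 ≤ 49 [not met]
    (h): 54 > 49 [met]
  The claimant does not carry Stage III.1.
The analysis ends at Stage III.1; the respondent prevails on this issue.
Per-issue: Issue I → claimant; Issue II → respondent; Issue III → respondent. The claimant must prevail on every issue; overall, the respondent prevails.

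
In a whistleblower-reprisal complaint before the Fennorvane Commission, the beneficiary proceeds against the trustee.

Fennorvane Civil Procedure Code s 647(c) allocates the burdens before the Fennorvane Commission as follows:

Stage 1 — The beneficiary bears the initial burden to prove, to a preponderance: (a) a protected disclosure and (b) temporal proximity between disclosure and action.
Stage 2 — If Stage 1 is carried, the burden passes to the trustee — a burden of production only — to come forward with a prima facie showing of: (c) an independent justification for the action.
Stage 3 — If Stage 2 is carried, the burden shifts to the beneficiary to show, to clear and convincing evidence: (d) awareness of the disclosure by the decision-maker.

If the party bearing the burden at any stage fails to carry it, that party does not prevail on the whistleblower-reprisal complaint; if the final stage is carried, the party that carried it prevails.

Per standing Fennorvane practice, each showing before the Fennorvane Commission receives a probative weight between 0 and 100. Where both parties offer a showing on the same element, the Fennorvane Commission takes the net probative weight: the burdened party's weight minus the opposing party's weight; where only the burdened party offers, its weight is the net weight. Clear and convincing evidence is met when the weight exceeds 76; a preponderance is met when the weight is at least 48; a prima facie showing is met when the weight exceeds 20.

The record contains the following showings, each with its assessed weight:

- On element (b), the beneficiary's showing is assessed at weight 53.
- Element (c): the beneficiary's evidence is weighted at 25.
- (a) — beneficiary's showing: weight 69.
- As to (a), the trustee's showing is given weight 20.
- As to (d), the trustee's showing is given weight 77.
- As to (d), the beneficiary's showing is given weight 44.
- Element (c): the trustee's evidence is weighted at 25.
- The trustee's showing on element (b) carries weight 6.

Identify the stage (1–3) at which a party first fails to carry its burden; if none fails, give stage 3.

Stage 1 (beneficiary, a preponderance, weight is at least 48): (a) net 69−20=49 ≥ 48 — meets; (b) net 53−6=47 < 48 — fails.
  The beneficiary does not carry Stage 1.
The analysis ends at Stage 1; the trustee prevails.

stage 1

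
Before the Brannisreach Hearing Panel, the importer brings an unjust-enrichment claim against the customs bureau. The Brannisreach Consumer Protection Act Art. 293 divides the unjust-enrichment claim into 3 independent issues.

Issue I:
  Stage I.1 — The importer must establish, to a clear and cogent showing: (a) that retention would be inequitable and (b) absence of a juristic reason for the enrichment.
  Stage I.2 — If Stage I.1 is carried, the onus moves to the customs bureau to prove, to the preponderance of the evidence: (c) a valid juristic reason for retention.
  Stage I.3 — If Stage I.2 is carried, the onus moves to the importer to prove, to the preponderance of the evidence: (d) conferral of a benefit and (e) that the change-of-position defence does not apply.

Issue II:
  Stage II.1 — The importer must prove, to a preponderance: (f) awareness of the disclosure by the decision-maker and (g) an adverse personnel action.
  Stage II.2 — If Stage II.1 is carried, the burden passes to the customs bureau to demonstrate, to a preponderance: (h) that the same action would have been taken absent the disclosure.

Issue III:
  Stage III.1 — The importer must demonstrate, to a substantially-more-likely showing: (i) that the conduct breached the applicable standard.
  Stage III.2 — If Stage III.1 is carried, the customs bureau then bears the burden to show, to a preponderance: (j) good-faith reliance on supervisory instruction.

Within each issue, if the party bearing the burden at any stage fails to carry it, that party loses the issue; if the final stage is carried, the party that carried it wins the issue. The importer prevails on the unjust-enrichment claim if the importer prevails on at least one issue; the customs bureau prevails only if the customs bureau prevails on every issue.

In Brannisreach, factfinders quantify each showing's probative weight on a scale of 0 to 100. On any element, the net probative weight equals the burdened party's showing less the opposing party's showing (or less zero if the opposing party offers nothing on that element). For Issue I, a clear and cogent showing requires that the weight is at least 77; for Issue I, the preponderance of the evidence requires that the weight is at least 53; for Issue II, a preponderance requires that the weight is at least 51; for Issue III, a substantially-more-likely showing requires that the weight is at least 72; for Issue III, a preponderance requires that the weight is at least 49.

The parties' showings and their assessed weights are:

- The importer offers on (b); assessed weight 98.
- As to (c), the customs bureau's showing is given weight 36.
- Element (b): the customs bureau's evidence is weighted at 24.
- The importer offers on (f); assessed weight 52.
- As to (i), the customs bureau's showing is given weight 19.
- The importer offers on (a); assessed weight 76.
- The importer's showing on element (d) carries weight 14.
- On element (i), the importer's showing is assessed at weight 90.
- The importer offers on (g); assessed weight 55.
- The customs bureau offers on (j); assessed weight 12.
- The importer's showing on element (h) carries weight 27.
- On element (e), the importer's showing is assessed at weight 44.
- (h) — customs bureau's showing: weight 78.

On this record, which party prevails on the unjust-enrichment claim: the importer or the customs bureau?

customs bureau

— Issue I —
Stage I.1 (importer, a clear and cogent showing, weight is at least 77): (a) 76 < 77 — fails; (b) net 98−24=74 < 77 — fails.
  The importer does not carry Stage I.1.
The analysis ends at Stage I.1; the customs bureau prevails on this issue.
— Issue II —
Stage II.1 — burden on importer; standard: a preponderance (weight is at least 51).
    (f): 52 ≥ 51 [met]
    (g): 55 ≥ 51 [met]
  All elements met. The burden passes to the customs bureau.
Stage II.2 — burden on customs bureau; standard: a preponderance (weight is at least 51).
    (h): 78 − 27 = 51 ≥ 51 [met]
  All elements met at the final stage.
Every stage carried; the customs bureau prevails on this issue.
— Issue III —
At Stage III.1 the importer must meet a substantially-more-likely showing (weight is at least 72): on (i) the weight is 90 less the opposing 19 gives net 71, which does not reach 72, so (i) does not meet the standard.
  The importer does not carry Stage III.1.
The customs bureau prevails on this issue.
Per-issue: Issue I → customs bureau; Issue II → customs bureau; Issue III → customs bureau. The importer must prevail on at least one issue; overall, the customs bureau prevails.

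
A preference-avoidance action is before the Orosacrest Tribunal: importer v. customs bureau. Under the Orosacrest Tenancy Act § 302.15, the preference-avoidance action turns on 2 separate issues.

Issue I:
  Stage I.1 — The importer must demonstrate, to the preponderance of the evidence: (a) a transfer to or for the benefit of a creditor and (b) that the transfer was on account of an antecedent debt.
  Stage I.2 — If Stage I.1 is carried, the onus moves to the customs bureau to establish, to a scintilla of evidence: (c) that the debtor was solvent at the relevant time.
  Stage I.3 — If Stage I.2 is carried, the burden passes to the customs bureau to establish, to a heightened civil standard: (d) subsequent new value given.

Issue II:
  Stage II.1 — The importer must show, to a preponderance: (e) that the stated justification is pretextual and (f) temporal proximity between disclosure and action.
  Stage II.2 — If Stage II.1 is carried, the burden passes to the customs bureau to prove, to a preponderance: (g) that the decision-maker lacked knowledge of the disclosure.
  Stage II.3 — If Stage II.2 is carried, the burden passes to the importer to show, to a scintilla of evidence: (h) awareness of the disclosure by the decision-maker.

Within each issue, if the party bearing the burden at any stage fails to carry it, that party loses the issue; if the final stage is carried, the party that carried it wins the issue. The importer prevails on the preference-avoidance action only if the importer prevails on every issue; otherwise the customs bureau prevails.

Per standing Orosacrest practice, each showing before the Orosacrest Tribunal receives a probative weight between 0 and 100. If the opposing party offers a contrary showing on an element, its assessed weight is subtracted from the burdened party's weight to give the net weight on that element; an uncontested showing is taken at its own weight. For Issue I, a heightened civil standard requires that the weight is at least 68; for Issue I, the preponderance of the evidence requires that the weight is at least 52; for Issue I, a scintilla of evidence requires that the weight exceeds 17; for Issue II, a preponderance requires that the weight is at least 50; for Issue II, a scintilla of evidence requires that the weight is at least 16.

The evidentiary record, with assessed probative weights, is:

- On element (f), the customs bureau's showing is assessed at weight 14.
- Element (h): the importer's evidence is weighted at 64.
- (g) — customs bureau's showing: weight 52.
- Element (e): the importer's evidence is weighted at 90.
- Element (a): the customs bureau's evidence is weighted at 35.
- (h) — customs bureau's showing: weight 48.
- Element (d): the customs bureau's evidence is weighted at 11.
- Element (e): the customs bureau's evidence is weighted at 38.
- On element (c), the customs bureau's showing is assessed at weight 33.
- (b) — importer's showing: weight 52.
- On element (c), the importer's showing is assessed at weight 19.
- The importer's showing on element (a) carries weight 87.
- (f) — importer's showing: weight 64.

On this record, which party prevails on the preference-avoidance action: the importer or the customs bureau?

— Issue I —
Stage I.1 (importer, the preponderance of the evidence, weight is at least 52): (a) net 87−35=52 ≥ 52 — meets; (b) 52 ≥ 52 — meets.
  The importer carries Stage I.1; the customs bureau now bears the burden.
Stage I.2 (customs bureau, a scintilla of evidence, weight exceeds 17): (c) net 33−19=14 ≤ 17 — fails.
  Stage I.2 not carried; the customs bureau fails its burden.
The analysis ends at Stage I.2; the importer prevails on this issue.
— Issue II —
At Stage II.1 the importer must meet a preponderance (weight is at least 50): on (e) the weight is 90 less the opposing 38 gives net 52, ≥ 50, so (e) meets the standard; on (f) the weight is 64 less the opposing 14 gives net 50, which does reach 50, so (f) meets the standard.
  Stage II.1 is satisfied; the onus moves to the customs bureau.
At Stage II.2 the customs bureau must meet a preponderance (weight is at least 50): on (g) the weight is 52, which does reach 50, so (g) meets the standard.
  Stage II.2 carried; the burden shifts to the importer.
At Stage II.3 the importer must meet a scintilla of evidence (weight is at least 16): on (h) the weight is 64 less the opposing 48 gives net 16, ≥ 16, so (h) meets the standard.
  Stage II.3 carried; the final stage is satisfied.
With every stage satisfied, the importer prevails on this issue.
Per-issue: Issue I → importer; Issue II → importer. The importer must prevail on every issue; overall, the importer prevails.

importer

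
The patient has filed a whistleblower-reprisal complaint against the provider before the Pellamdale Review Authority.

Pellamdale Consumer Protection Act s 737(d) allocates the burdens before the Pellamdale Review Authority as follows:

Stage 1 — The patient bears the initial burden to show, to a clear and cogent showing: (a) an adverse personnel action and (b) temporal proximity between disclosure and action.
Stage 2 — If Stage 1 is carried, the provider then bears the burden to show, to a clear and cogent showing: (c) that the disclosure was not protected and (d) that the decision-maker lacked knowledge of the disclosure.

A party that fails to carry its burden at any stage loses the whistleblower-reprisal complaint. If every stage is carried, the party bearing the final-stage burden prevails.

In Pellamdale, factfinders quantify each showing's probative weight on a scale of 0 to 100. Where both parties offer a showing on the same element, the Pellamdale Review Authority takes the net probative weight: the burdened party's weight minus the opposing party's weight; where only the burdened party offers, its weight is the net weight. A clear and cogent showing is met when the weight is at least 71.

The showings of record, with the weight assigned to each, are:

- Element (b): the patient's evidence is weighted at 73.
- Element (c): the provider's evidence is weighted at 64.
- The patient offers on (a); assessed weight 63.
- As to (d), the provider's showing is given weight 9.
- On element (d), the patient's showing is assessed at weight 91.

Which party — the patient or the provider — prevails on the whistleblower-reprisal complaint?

provider

Stage 1 — burden on patient; standard: a clear and cogent showing (weight is at least 71).
    (a): 63 < 71 [not met]
    (b): 73 ≥ 71 [met]
  The patient does not carry Stage 1.
The provider prevails.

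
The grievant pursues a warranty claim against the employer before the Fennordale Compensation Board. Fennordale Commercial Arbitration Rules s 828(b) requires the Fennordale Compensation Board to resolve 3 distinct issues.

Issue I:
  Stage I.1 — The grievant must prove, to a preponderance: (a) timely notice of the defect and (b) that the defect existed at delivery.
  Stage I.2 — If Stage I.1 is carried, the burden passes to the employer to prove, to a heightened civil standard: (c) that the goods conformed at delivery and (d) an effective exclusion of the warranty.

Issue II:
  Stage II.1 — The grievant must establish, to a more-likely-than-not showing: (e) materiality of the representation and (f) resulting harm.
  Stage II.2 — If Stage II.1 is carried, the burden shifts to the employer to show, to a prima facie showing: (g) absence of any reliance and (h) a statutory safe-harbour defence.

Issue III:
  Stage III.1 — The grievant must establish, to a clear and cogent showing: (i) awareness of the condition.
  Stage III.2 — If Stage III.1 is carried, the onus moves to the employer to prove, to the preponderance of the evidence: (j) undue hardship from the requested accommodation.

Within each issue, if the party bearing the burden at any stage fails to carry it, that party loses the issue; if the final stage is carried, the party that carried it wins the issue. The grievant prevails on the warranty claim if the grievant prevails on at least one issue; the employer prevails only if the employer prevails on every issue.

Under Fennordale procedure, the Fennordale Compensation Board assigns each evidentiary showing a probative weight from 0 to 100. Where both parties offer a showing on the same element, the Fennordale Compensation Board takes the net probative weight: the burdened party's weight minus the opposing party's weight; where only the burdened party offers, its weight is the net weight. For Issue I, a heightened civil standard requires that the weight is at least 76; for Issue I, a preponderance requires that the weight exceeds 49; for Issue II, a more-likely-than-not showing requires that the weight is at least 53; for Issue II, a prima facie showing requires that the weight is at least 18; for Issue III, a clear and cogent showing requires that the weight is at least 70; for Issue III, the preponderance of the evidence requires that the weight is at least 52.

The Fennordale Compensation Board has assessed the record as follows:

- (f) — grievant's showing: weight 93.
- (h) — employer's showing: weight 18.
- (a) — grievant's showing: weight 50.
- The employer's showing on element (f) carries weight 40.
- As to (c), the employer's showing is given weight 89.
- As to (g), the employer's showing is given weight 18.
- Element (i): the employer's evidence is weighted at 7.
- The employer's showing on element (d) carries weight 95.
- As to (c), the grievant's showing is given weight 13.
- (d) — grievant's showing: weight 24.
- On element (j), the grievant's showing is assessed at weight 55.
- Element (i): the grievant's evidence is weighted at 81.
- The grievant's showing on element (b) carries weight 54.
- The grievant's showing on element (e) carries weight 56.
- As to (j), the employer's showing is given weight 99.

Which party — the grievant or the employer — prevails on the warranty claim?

grievant

— Issue I —
At Stage I.1 the grievant must meet a preponderance (weight exceeds 49): on (a) the weight is 50, > 49, so (a) meets the standard; on (b) the weight is 54, which does exceed 49, so (b) meets the standard.
  The grievant carries Stage I.1; the employer now bears the burden.
At Stage I.2 the employer must meet a heightened civil standard (weight is at least 76): on (c) the weight is 89 less the opposing 13 gives net 76, which does reach 76, so (c) meets the standard; on (d) the weight is 95 less the opposing 24 gives net 71, which does not reach 76, so (d) does not meet the standard.
  The employer does not carry Stage I.2.
The grievant prevails on this issue.
— Issue II —
At Stage II.1 the grievant must meet a more-likely-than-not showing (weight is at least 53): on (e) the weight is 56, ≥ 53, so (e) meets the standard; on (f) the weight is 93 less the opposing 40 gives net 53, ≥ 53, so (f) meets the standard.
  The grievant carries Stage II.1; the employer now bears the burden.
At Stage II.2 the employer must meet a prima facie showing (weight is at least 18): on (g) the weight is 18, which does reach 18, so (g) meets the standard; on (h) the weight is 18, ≥ 18, so (h) meets the standard.
  All elements met at the final stage.
All stages carried — the employer prevails on this issue.
— Issue III —
Stage III.1 — burden on grievant; standard: a clear and cogent showing (weight is at least 70).
    (i): 81 − 7 = 74 ≥ 70 [met]
  The grievant carries Stage III.1; the employer now bears the burden.
Stage III.2 — burden on employer; standard: the preponderance of the evidence (weight is at least 52).
    (j): 99 − 55 = 44 < 52 [not met]
  Stage III.2 not carried; the employer fails its burden.
The grievant prevails on this issue.
Per-issue: Issue I → grievant; Issue II → employer; Issue III → grievant. The grievant must prevail on at least one issue; overall, the grievant prevails.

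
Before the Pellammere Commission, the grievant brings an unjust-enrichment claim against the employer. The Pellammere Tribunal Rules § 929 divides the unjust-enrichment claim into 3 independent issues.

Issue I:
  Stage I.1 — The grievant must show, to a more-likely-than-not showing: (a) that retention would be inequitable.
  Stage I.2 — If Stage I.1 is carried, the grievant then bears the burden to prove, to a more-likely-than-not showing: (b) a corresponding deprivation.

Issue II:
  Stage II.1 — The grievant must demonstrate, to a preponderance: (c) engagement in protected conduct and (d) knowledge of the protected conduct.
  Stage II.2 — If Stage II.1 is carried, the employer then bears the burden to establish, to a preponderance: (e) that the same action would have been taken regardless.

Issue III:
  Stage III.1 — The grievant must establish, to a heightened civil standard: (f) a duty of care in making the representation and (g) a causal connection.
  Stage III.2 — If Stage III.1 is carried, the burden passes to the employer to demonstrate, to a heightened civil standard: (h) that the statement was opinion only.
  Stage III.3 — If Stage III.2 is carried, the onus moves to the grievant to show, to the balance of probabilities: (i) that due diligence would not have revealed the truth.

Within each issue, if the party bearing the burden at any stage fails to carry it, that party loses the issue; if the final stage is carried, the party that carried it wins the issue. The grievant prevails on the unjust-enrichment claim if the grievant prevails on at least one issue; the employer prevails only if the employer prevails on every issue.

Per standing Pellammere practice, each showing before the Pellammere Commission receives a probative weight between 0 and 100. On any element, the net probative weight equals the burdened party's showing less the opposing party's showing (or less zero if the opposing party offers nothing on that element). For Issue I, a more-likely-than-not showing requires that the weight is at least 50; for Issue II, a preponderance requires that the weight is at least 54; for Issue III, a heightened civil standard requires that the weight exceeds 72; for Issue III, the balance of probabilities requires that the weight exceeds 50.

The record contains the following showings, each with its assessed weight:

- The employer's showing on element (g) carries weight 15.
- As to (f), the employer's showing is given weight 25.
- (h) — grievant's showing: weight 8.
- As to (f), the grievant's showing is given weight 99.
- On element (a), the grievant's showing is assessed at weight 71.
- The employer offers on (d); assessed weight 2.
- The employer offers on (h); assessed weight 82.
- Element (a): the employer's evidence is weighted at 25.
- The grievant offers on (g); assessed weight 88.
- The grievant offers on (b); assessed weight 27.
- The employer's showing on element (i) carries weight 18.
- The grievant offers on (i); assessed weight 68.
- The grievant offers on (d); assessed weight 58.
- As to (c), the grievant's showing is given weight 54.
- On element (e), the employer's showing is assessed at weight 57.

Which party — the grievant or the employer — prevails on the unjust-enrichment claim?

— Issue I —
At Stage I.1 the grievant must meet a more-likely-than-not showing (weight is at least 50): on (a) the weight is 71 less the opposing 25 gives net 46, which does not reach 50, so (a) does not meet the standard.
  Stage I.1 not carried; the grievant fails its burden.
So the employer prevails on this issue.
— Issue II —
Stage II.1 (grievant, a preponderance, weight is at least 54): (c) 54 ≥ 54 — meets; (d) net 58−2=56 ≥ 54 — meets.
  Stage II.1 carried; the burden shifts to the employer.
Stage II.2 (employer, a preponderance, weight is at least 54): (e) 57 ≥ 54 — meets.
  Stage II.2 carried; the final stage is satisfied.
With every stage satisfied, the employer prevails on this issue.
— Issue III —
At Stage III.1 the grievant must meet a heightened civil standard (weight exceeds 72): on (f) the weight is 99 less the opposing 25 gives net 74, which does exceed 72, so (f) meets the standard; on (g) the weight is 88 less the opposing 15 gives net 73, which does exceed 72, so (g) meets the standard.
  All elements met. The burden passes to the employer.
At Stage III.2 the employer must meet a heightened civil standard (weight exceeds 72): on (h) the weight is 82 less the opposing 8 gives net 74, which does exceed 72, so (h) meets the standard.
  Stage III.2 carried; the burden shifts to the grievant.
At Stage III.3 the grievant must meet the balance of probabilities (weight exceeds 50): on (i) the weight is 68 less the opposing 18 gives net 50, which does not exceed 50, so (i) does not meet the standard.
  Not every element is met, so the grievant fails to carry Stage III.3.
The employer prevails on this issue.
Per-issue: Issue I → employer; Issue II → employer; Issue III → employer. The grievant must prevail on at least one issue; overall, the employer prevails.

employer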